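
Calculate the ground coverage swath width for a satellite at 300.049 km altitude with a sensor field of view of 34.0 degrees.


FOV = 34.0 deg = 0.5934119 rad
swath = 2 * alt * tan(FOV/2) = 2 * 300.049 * tan(0.296706)
swath = 2 * 300.049 * 0.3057307
swath = 183.4684 km

183.4684 km


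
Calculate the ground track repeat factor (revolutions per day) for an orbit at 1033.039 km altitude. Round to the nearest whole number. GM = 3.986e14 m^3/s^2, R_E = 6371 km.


r = 7.404039e+06 m
T = 2*pi*sqrt(r^3/mu) = 6340.3651 s = 105.6728 min
revs/day = 1440 / 105.6728 = 13.6270
Rounded: 14 revolutions per day

14 revolutions per day


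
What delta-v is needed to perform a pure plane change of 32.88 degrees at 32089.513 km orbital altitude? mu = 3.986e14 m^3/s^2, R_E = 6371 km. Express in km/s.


r = 38460.5130 km = 3.8460513e+07 m
V = sqrt(mu/r) = 3219.2975 m/s
di = 32.88 deg = 0.5738643 rad
dV = 2*V*sin(di/2) = 2*3219.2975*sin(0.2869321)
dV = 1822.1939 m/s = 1.8222 km/s

1.8222 km/s


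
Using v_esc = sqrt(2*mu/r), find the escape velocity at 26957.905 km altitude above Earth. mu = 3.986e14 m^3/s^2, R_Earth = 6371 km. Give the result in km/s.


r = 6371.0 + 26957.905 = 33328.9050 km = 3.3328905e+07 m
v_esc = sqrt(2*mu/r) = sqrt(2*3.986e14 / 3.3328905e+07)
v_esc = 4890.7236 m/s = 4.8907 km/s

4.8907 km/s


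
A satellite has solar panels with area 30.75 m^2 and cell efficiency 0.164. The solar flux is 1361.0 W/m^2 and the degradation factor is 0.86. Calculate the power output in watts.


P = area * eta * S * degradation
P = 30.75 * 0.164 * 1361.0 * 0.86
P = 5902.6298 W

5902.6298 W


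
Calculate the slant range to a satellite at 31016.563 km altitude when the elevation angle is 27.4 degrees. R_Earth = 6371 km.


h = 31016.563 km, el = 27.4 deg
d = -R_E*sin(el) + sqrt((R_E*sin(el))^2 + 2*R_E*h + h^2)
d = -6371.0000*sin(0.4782202) + sqrt((6371.0000*0.4601998)^2 + 2*6371.0000*31016.563 + 31016.563^2)
d = 34025.2919 km

34025.2919 km


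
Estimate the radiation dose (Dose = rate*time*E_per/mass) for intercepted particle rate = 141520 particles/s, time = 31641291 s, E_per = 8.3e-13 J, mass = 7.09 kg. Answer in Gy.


Total energy deposited = rate * time * E_per
  = 141520 * 31641291 * 8.3e-13 = 3.7166 J
Dose = E_total / mass = 3.7166 / 7.09
Dose = 0.5242083 Gy

0.5242 Gy


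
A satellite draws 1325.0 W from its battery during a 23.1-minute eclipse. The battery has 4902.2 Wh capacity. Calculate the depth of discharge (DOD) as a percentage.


E_used = P * t / 60 = 1325.0 * 23.1 / 60 = 510.1250 Wh
DOD = E_used / E_total * 100 = 510.1250 / 4902.2 * 100
DOD = 10.4060 %

10.4060 %


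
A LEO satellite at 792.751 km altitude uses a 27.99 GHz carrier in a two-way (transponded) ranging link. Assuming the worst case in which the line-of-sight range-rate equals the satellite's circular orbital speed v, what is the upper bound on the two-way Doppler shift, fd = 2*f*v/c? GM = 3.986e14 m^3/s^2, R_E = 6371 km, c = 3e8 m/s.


r = 7.163751e+06 m
v = sqrt(mu/r) = 7459.3057 m/s (worst-case radial velocity)
f = 27.99 GHz = 2.799e+10 Hz
fd = 2*f*v/c = 2*2.799e+10*7459.3057/3.0e+08
fd = 1.3919064e+06 Hz

1.3919e+06 Hz


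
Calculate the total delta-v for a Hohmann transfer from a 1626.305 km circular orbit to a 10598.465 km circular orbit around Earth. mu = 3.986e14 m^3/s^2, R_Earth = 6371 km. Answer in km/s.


r1 = 7997.3050 km = 7.997305e+06 m
r2 = 16969.4650 km = 1.6969465e+07 m
dv1 = sqrt(mu/r1)*(sqrt(2*r2/(r1+r2)) - 1) = 1171.3576 m/s
dv2 = sqrt(mu/r2)*(1 - sqrt(2*r1/(r1+r2))) = 967.3884 m/s
total dv = |dv1| + |dv2| = 1171.3576 + 967.3884 = 2138.7460 m/s = 2.1387 km/s

2.1387 km/s


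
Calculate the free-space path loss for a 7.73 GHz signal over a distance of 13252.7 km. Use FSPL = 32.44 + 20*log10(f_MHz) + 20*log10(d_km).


f = 7.73 GHz = 7730.0000 MHz
d = 13252.7 km
FSPL = 32.44 + 20*log10(7730.0000) + 20*log10(13252.7)
FSPL = 32.44 + 77.7636 + 82.4461
FSPL = 192.6497 dB

192.6497 dB


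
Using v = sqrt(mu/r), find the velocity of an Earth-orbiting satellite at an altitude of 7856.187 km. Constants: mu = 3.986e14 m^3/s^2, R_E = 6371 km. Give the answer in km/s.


r = R_E + alt = 6371.0 + 7856.187 = 14227.1870 km = 1.4227187e+07 m
v = sqrt(mu/r) = sqrt(3.986e14 / 1.4227187e+07) = 5293.0882 m/s = 5.2931 km/s

5.2931 km/s


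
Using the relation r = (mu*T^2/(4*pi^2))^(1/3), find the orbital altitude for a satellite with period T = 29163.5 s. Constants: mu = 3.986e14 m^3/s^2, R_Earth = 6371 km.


T = 29163.5 s
r = (mu*T^2/(4*pi^2))^(1/3) = (3.986e14 * 29163.5^2 / (4*pi^2))^(1/3)
r = 2.0477909e+07 m = 20477.9093 km
alt = r - R_E = 20477.9093 - 6371 = 14106.9093 km

14106.9093 km


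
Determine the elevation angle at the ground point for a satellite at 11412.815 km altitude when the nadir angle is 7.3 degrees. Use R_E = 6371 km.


r = R_E + alt = 17783.8150 km
Law of sines in the satellite / Earth-center / ground-point triangle:
  sin(nadir)/R_E = sin(90 + el)/r  =>  cos(el) = (r/R_E)*sin(nadir)
cos(el) = (17783.8150 / 6371.0000) * sin(7.3 deg) = 0.3546843
el = arccos(0.3546843) = 69.2259 deg
(Earth-central angle = 90 - nadir - el = 13.4741 deg)

69.2259 degrees


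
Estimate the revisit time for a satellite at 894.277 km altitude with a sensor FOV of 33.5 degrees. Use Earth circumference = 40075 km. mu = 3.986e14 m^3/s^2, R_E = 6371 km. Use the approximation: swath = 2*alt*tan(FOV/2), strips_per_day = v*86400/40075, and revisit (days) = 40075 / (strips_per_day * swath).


swath = 2*894.277*tan(0.2923426) = 538.2937 km
v = sqrt(mu/r) = 7407.0036 m/s = 7.4070 km/s
strips/day = v*86400/40075 = 7.4070*86400/40075 = 15.9692
coverage/day = strips * swath = 15.9692 * 538.2937 = 8596.1113 km
revisit = 40075 / 8596.1113 = 4.6620 days

4.6620 days


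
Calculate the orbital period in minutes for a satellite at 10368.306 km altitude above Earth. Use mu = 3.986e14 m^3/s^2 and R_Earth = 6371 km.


r = 16739.3060 km = 1.6739306e+07 m
T = 2*pi*sqrt(r^3/mu) = 2*pi*sqrt(4.6904266e+21 / 3.986e14)
T = 21553.4797 s = 359.2247 min

359.2247 minutes


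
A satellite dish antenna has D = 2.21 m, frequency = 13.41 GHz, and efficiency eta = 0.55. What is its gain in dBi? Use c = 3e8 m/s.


lambda = c/f = 3e8 / 1.341e+10 = 0.02237136 m
G = eta*(pi*D/lambda)^2 = 0.55*(pi*2.21/0.02237136)^2
G = 52973.9099 (linear)
G = 10*log10(52973.9099) = 47.2406 dBi

47.2406 dBi


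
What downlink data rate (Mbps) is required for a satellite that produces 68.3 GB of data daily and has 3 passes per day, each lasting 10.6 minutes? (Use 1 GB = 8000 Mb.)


total contact time = 3 * 10.6 * 60 = 1908.0000 s
data = 68.3 GB = 546400.0000 Mb
rate = 546400.0000 / 1908.0000 = 286.3732 Mbps

286.3732 Mbps


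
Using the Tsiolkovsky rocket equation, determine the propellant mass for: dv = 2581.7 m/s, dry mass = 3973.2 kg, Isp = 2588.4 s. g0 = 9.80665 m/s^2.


ve = Isp * g0 = 2588.4 * 9.80665 = 25383.532860 m/s
mass ratio = exp(dv/ve) = exp(2581.7/25383.532860) = 1.10705980
m_prop = m_dry * (mr - 1) = 3973.2 * (1.10705980 - 1)
m_prop = 425.3700 kg

425.3700 kg


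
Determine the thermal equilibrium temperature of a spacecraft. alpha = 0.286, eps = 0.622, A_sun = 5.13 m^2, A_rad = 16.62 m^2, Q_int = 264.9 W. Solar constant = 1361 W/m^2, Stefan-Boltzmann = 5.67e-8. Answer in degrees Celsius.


Numerator = alpha*S*A_sun + Q_int = 0.286*1361*5.13 + 264.9 = 2261.7320 W
Denominator = eps*sigma*A_rad = 0.622*5.67e-8*16.62 = 5.8614419e-07 W/K^4
T^4 = 3.8586614e+09 K^4
T = 249.2351 K = -23.9149 C

-23.9149 degrees Celsius


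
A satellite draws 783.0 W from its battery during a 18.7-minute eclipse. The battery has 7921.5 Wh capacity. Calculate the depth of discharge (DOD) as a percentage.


E_used = P * t / 60 = 783.0 * 18.7 / 60 = 244.0350 Wh
DOD = E_used / E_total * 100 = 244.0350 / 7921.5 * 100
DOD = 3.0807 %

3.0807 %


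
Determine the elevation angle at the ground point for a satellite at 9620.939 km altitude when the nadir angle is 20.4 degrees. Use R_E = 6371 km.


r = R_E + alt = 15991.9390 km
Law of sines in the satellite / Earth-center / ground-point triangle:
  sin(nadir)/R_E = sin(90 + el)/r  =>  cos(el) = (r/R_E)*sin(nadir)
cos(el) = (15991.9390 / 6371.0000) * sin(20.4 deg) = 0.8749557
el = arccos(0.8749557) = 28.9603 deg
(Earth-central angle = 90 - nadir - el = 40.6397 deg)

28.9603 degrees


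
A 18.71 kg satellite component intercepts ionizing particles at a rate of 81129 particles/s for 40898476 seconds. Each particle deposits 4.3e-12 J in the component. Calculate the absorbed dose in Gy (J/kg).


Total energy deposited = rate * time * E_per
  = 81129 * 40898476 * 4.3e-12 = 14.2676 J
Dose = E_total / mass = 14.2676 / 18.71
Dose = 0.7625668 Gy

0.7626 Gy


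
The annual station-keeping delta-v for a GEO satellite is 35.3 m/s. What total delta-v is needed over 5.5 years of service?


dV = rate * years = 35.3 * 5.5
dV = 194.1500 m/s

194.1500 m/s


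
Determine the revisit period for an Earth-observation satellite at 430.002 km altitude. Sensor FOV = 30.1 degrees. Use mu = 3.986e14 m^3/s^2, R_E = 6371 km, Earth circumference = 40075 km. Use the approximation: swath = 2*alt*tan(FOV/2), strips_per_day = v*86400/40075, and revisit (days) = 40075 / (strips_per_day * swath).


swath = 2*430.002*tan(0.2626721) = 231.2419 km
v = sqrt(mu/r) = 7655.6522 m/s = 7.6557 km/s
strips/day = v*86400/40075 = 7.6557*86400/40075 = 16.5053
coverage/day = strips * swath = 16.5053 * 231.2419 = 3816.7087 km
revisit = 40075 / 3816.7087 = 10.4999 days

10.4999 days


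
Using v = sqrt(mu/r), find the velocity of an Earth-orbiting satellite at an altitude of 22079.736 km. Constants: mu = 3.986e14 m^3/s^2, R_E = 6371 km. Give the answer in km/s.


r = R_E + alt = 6371.0 + 22079.736 = 28450.7360 km = 2.8450736e+07 m
v = sqrt(mu/r) = sqrt(3.986e14 / 2.8450736e+07) = 3743.0178 m/s = 3.7430 km/s

3.7430 km/s


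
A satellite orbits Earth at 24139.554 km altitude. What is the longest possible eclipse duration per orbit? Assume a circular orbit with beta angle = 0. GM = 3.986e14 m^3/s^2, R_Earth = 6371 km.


r = 30510.5540 km
T = 883.9651 min
Eclipse fraction = arcsin(R_E/r)/pi = arcsin(6371.0000/30510.5540)/pi
= arcsin(0.208813)/pi = 0.06696
Eclipse duration = 0.06696 * 883.9651 = 59.1903 min

59.1903 minutes


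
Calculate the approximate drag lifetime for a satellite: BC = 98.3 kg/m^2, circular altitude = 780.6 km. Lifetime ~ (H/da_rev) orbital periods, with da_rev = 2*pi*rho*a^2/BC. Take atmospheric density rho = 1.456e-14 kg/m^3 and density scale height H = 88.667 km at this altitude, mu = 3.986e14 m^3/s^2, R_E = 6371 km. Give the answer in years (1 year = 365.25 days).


a = R_E + alt = 7151.6000 km = 7.1516e+06 m
da_rev = 2*pi*rho*a^2/BC = 2*pi*1.456e-14*(7.1516e+06)^2/98.3 = 0.0475985976 m per revolution
N = H/da_rev = 88667.0000 m / 0.0475985976 m = 1.862807e+06 revolutions
P = 2*pi*sqrt(a^3/mu) = 6018.8850 s
lifetime = N*P = 1.862807e+06 * 6018.8850 = 1.1212021e+10 s = 129768.7615 days
years = 129768.7615 / 365.25 = 355.2875 years

355.2875 years


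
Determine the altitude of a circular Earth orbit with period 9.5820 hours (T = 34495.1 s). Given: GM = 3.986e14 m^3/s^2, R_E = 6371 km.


T = 34495.1 s
r = (mu*T^2/(4*pi^2))^(1/3) = (3.986e14 * 34495.1^2 / (4*pi^2))^(1/3)
r = 2.2903268e+07 m = 22903.2682 km
alt = r - R_E = 22903.2682 - 6371 = 16532.2682 km

16532.2682 km


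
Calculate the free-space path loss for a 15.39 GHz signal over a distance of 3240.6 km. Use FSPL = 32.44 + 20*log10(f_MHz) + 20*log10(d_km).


f = 15.39 GHz = 15390.0000 MHz
d = 3240.6 km
FSPL = 32.44 + 20*log10(15390.0000) + 20*log10(3240.6)
FSPL = 32.44 + 83.7448 + 70.2125
FSPL = 186.3973 dB

186.3973 dB


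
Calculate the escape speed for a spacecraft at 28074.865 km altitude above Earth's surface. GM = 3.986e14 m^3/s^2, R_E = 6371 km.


r = 6371.0 + 28074.865 = 34445.8650 km = 3.4445865e+07 m
v_esc = sqrt(2*mu/r) = sqrt(2*3.986e14 / 3.4445865e+07)
v_esc = 4810.7756 m/s = 4.8108 km/s

4.8108 km/s


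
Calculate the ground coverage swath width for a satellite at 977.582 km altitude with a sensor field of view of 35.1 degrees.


FOV = 35.1 deg = 0.6126106 rad
swath = 2 * alt * tan(FOV/2) = 2 * 977.582 * tan(0.3063053)
swath = 2 * 977.582 * 0.3162585
swath = 618.3372 km

618.3372 km


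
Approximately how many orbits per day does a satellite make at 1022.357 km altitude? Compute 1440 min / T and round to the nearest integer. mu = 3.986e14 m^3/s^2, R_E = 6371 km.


r = 7.393357e+06 m
T = 2*pi*sqrt(r^3/mu) = 6326.6489 s = 105.4441 min
revs/day = 1440 / 105.4441 = 13.6565
Rounded: 14 revolutions per day

14 revolutions per day


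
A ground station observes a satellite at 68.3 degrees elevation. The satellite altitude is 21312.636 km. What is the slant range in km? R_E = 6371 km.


h = 21312.636 km, el = 68.3 deg
d = -R_E*sin(el) + sqrt((R_E*sin(el))^2 + 2*R_E*h + h^2)
d = -6371.0000*sin(1.1921) + sqrt((6371.0000*0.9291326)^2 + 2*6371.0000*21312.636 + 21312.636^2)
d = 21663.7265 km

21663.7265 km


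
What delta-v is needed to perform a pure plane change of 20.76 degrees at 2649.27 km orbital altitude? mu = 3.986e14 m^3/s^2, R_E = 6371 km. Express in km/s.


r = 9020.2700 km = 9.02027e+06 m
V = sqrt(mu/r) = 6647.5082 m/s
di = 20.76 deg = 0.3623304 rad
dV = 2*V*sin(di/2) = 2*6647.5082*sin(0.1811652)
dV = 2395.4402 m/s = 2.3954 km/s

2.3954 km/s


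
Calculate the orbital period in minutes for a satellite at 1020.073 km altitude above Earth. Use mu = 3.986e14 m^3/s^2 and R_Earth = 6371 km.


r = 7391.0730 km = 7.391073e+06 m
T = 2*pi*sqrt(r^3/mu) = 2*pi*sqrt(4.0375924e+20 / 3.986e14)
T = 6323.7175 s = 105.3953 min

105.3953 minutes


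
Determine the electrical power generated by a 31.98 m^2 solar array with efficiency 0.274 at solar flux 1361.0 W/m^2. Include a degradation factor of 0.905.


P = area * eta * S * degradation
P = 31.98 * 0.274 * 1361.0 * 0.905
P = 10792.8397 W

10792.8397 W


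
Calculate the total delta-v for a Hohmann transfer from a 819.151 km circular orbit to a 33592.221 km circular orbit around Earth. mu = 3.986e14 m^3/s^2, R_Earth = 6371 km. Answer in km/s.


r1 = 7190.1510 km = 7.190151e+06 m
r2 = 39963.2210 km = 3.9963221e+07 m
dv1 = sqrt(mu/r1)*(sqrt(2*r2/(r1+r2)) - 1) = 2248.0771 m/s
dv2 = sqrt(mu/r2)*(1 - sqrt(2*r1/(r1+r2))) = 1414.1126 m/s
total dv = |dv1| + |dv2| = 2248.0771 + 1414.1126 = 3662.1897 m/s = 3.6622 km/s

3.6622 km/s


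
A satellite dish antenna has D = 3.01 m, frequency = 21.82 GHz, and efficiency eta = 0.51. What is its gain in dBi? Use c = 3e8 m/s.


lambda = c/f = 3e8 / 2.182e+10 = 0.01374885 m
G = eta*(pi*D/lambda)^2 = 0.51*(pi*3.01/0.01374885)^2
G = 241251.4297 (linear)
G = 10*log10(241251.4297) = 53.8247 dBi

53.8247 dBi


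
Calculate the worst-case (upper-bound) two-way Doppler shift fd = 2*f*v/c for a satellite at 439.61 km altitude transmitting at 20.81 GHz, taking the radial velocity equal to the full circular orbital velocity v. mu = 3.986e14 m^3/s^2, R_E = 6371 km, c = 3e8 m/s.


r = 6.81061e+06 m
v = sqrt(mu/r) = 7650.2502 m/s (worst-case radial velocity)
f = 20.81 GHz = 2.081e+10 Hz
fd = 2*f*v/c = 2*2.081e+10*7650.2502/3.0e+08
fd = 1.0613447e+06 Hz

1.0613e+06 Hz


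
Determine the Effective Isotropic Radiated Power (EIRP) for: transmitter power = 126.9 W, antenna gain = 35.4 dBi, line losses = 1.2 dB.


Pt = 126.9 W = 21.0346 dBW
EIRP = Pt_dBW + Gt - losses = 21.0346 + 35.4 - 1.2 = 55.2346 dBW

55.2346 dBW


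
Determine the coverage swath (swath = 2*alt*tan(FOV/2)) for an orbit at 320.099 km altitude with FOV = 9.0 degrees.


FOV = 9.0 deg = 0.1570796 rad
swath = 2 * alt * tan(FOV/2) = 2 * 320.099 * tan(0.07853982)
swath = 2 * 320.099 * 0.07870171
swath = 50.3847 km

50.3847 km


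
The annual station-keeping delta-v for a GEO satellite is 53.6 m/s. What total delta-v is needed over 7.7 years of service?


dV = rate * years = 53.6 * 7.7
dV = 412.7200 m/s

412.7200 m/s


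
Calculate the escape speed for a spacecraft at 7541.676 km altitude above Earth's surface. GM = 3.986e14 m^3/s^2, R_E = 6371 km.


r = 6371.0 + 7541.676 = 13912.6760 km = 1.3912676e+07 m
v_esc = sqrt(2*mu/r) = sqrt(2*3.986e14 / 1.3912676e+07)
v_esc = 7569.6937 m/s = 7.5697 km/s

7.5697 km/s


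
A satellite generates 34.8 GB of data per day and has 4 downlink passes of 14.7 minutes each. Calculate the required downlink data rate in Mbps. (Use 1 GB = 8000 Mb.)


total contact time = 4 * 14.7 * 60 = 3528.0000 s
data = 34.8 GB = 278400.0000 Mb
rate = 278400.0000 / 3528.0000 = 78.9116 Mbps

78.9116 Mbps


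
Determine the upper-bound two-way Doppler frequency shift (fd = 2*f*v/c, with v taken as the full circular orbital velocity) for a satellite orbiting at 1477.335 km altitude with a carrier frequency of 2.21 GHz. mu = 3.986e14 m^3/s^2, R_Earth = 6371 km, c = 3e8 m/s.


r = 7.848335e+06 m
v = sqrt(mu/r) = 7126.5589 m/s (worst-case radial velocity)
f = 2.21 GHz = 2.21e+09 Hz
fd = 2*f*v/c = 2*2.21e+09*7126.5589/3.0e+08
fd = 104997.9683 Hz

104997.9683 Hz


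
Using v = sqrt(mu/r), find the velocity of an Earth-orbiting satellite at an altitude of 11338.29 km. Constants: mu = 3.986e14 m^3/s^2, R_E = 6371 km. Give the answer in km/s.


r = R_E + alt = 6371.0 + 11338.29 = 17709.2900 km = 1.770929e+07 m
v = sqrt(mu/r) = sqrt(3.986e14 / 1.770929e+07) = 4744.2555 m/s = 4.7443 km/s

4.7443 km/s


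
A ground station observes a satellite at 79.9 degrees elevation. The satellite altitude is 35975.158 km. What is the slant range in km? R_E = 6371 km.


h = 35975.158 km, el = 79.9 deg
d = -R_E*sin(el) + sqrt((R_E*sin(el))^2 + 2*R_E*h + h^2)
d = -6371.0000*sin(1.3945) + sqrt((6371.0000*0.9845032)^2 + 2*6371.0000*35975.158 + 35975.158^2)
d = 36059.1468 km

36059.1468 km


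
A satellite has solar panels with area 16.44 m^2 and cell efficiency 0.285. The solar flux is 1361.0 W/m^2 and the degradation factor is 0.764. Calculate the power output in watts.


P = area * eta * S * degradation
P = 16.44 * 0.285 * 1361.0 * 0.764
P = 4871.8977 W

4871.8977 W


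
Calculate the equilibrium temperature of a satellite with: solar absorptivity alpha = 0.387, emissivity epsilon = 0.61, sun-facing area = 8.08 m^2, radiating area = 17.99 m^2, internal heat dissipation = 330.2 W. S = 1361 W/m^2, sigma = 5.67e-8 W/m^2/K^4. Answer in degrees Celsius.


Numerator = alpha*S*A_sun + Q_int = 0.387*1361*8.08 + 330.2 = 4585.9926 W
Denominator = eps*sigma*A_rad = 0.61*5.67e-8*17.99 = 6.2222013e-07 W/K^4
T^4 = 7.37037e+09 K^4
T = 293.0032 K = 19.8532 C

19.8532 degrees Celsius


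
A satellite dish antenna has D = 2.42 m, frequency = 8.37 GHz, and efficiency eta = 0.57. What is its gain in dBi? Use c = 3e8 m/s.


lambda = c/f = 3e8 / 8.37e+09 = 0.03584229 m
G = eta*(pi*D/lambda)^2 = 0.57*(pi*2.42/0.03584229)^2
G = 25645.6517 (linear)
G = 10*log10(25645.6517) = 44.0901 dBi

44.0901 dBi


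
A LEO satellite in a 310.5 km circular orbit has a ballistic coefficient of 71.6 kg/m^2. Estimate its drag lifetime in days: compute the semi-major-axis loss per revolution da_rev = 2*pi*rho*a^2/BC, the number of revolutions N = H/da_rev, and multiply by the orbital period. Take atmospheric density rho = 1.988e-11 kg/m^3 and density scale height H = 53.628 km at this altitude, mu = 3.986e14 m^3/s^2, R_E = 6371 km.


a = R_E + alt = 6681.5000 km = 6.6815e+06 m
da_rev = 2*pi*rho*a^2/BC = 2*pi*1.988e-11*(6.6815e+06)^2/71.6 = 77.880938 m per revolution
N = H/da_rev = 53628.0000 m / 77.880938 m = 688.5896 revolutions
P = 2*pi*sqrt(a^3/mu) = 5435.2832 s
lifetime = N*P = 688.5896 * 5435.2832 = 3.7426793e+06 s = 43.3180 days

43.3180 days


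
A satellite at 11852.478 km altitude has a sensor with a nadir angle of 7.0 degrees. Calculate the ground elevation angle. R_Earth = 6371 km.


r = R_E + alt = 18223.4780 km
Law of sines in the satellite / Earth-center / ground-point triangle:
  sin(nadir)/R_E = sin(90 + el)/r  =>  cos(el) = (r/R_E)*sin(nadir)
cos(el) = (18223.4780 / 6371.0000) * sin(7.0 deg) = 0.3485926
el = arccos(0.3485926) = 69.5987 deg
(Earth-central angle = 90 - nadir - el = 13.4013 deg)

69.5987 degrees


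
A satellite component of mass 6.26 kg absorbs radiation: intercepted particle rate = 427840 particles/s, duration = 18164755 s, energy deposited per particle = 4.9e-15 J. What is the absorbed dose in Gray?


Total energy deposited = rate * time * E_per
  = 427840 * 18164755 * 4.9e-15 = 0.03808088 J
Dose = E_total / mass = 0.03808088 / 6.26
Dose = 0.006083208 Gy

0.0061 Gy


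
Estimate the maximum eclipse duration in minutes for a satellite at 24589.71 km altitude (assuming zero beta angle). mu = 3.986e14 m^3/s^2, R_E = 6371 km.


r = 30960.7100 km
T = 903.6002 min
Eclipse fraction = arcsin(R_E/r)/pi = arcsin(6371.0000/30960.7100)/pi
= arcsin(0.2057769)/pi = 0.06597213
Eclipse duration = 0.06597213 * 903.6002 = 59.6124 min

59.6124 minutes


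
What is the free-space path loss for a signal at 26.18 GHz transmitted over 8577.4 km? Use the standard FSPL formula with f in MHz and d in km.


f = 26.18 GHz = 26180.0000 MHz
d = 8577.4 km
FSPL = 32.44 + 20*log10(26180.0000) + 20*log10(8577.4)
FSPL = 32.44 + 88.3594 + 78.6671
FSPL = 199.4665 dB

199.4665 dB


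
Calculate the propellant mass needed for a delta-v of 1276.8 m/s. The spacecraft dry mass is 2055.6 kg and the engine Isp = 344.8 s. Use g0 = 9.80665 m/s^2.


ve = Isp * g0 = 344.8 * 9.80665 = 3381.332920 m/s
mass ratio = exp(dv/ve) = exp(1276.8/3381.332920) = 1.45878306
m_prop = m_dry * (mr - 1) = 2055.6 * (1.45878306 - 1)
m_prop = 943.0745 kg

943.0745 kg


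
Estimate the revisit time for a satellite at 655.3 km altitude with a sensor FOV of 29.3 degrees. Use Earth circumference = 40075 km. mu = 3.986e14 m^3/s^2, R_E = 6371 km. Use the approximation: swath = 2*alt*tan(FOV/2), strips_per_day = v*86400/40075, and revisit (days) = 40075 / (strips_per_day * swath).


swath = 2*655.3*tan(0.2556907) = 342.6073 km
v = sqrt(mu/r) = 7531.9131 m/s = 7.5319 km/s
strips/day = v*86400/40075 = 7.5319*86400/40075 = 16.2385
coverage/day = strips * swath = 16.2385 * 342.6073 = 5563.4239 km
revisit = 40075 / 5563.4239 = 7.2033 days

7.2033 days


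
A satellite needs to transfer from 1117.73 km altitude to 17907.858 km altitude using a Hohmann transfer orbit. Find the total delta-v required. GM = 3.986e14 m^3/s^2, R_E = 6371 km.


r1 = 7488.7300 km = 7.48873e+06 m
r2 = 24278.8580 km = 2.4278858e+07 m
dv1 = sqrt(mu/r1)*(sqrt(2*r2/(r1+r2)) - 1) = 1724.2372 m/s
dv2 = sqrt(mu/r2)*(1 - sqrt(2*r1/(r1+r2))) = 1269.7048 m/s
total dv = |dv1| + |dv2| = 1724.2372 + 1269.7048 = 2993.9420 m/s = 2.9939 km/s

2.9939 km/s


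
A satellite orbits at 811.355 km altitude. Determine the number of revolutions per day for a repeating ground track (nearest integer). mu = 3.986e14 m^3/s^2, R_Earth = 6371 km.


r = 7.182355e+06 m
T = 2*pi*sqrt(r^3/mu) = 6057.7524 s = 100.9625 min
revs/day = 1440 / 100.9625 = 14.2627
Rounded: 14 revolutions per day

14 revolutions per day


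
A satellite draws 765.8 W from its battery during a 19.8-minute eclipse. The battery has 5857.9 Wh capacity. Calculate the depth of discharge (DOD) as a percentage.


E_used = P * t / 60 = 765.8 * 19.8 / 60 = 252.7140 Wh
DOD = E_used / E_total * 100 = 252.7140 / 5857.9 * 100
DOD = 4.3141 %

4.3141 %


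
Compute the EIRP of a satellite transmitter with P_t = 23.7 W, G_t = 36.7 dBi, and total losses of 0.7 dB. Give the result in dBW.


Pt = 23.7 W = 13.7475 dBW
EIRP = Pt_dBW + Gt - losses = 13.7475 + 36.7 - 0.7 = 49.7475 dBW

49.7475 dBW


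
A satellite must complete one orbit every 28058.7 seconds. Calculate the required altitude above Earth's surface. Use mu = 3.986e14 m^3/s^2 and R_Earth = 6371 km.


T = 28058.7 s
r = (mu*T^2/(4*pi^2))^(1/3) = (3.986e14 * 28058.7^2 / (4*pi^2))^(1/3)
r = 1.9957412e+07 m = 19957.4117 km
alt = r - R_E = 19957.4117 - 6371 = 13586.4117 km

13586.4117 km


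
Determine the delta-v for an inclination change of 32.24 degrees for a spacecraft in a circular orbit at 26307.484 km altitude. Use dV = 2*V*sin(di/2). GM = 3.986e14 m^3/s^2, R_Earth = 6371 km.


r = 32678.4840 km = 3.2678484e+07 m
V = sqrt(mu/r) = 3492.5103 m/s
di = 32.24 deg = 0.5626942 rad
dV = 2*V*sin(di/2) = 2*3492.5103*sin(0.2813471)
dV = 1939.3911 m/s = 1.9394 km/s

1.9394 km/s


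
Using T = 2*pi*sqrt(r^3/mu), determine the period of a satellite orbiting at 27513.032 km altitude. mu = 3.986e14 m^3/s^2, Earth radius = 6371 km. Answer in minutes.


r = 33884.0320 km = 3.3884032e+07 m
T = 2*pi*sqrt(r^3/mu) = 2*pi*sqrt(3.8903193e+22 / 3.986e14)
T = 62073.1587 s = 1034.5526 min

1034.5526 minutes


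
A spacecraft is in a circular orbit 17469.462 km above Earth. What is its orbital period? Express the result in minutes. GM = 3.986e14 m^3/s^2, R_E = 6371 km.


r = 23840.4620 km = 2.3840462e+07 m
T = 2*pi*sqrt(r^3/mu) = 2*pi*sqrt(1.3550147e+22 / 3.986e14)
T = 36633.9056 s = 610.5651 min

610.5651 minutes


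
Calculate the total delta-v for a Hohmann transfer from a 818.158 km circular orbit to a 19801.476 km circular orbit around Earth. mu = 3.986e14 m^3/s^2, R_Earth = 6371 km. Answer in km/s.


r1 = 7189.1580 km = 7.189158e+06 m
r2 = 26172.4760 km = 2.6172476e+07 m
dv1 = sqrt(mu/r1)*(sqrt(2*r2/(r1+r2)) - 1) = 1880.9169 m/s
dv2 = sqrt(mu/r2)*(1 - sqrt(2*r1/(r1+r2))) = 1340.5448 m/s
total dv = |dv1| + |dv2| = 1880.9169 + 1340.5448 = 3221.4618 m/s = 3.2215 km/s

3.2215 km/s


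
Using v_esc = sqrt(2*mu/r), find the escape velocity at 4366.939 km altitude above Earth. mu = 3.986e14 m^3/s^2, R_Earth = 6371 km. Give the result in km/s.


r = 6371.0 + 4366.939 = 10737.9390 km = 1.0737939e+07 m
v_esc = sqrt(2*mu/r) = sqrt(2*3.986e14 / 1.0737939e+07)
v_esc = 8616.3470 m/s = 8.6163 km/s

8.6163 km/s


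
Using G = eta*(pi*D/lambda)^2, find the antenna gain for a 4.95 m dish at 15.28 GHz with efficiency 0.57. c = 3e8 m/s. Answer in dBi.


lambda = c/f = 3e8 / 1.528e+10 = 0.01963351 m
G = eta*(pi*D/lambda)^2 = 0.57*(pi*4.95/0.01963351)^2
G = 357593.1558 (linear)
G = 10*log10(357593.1558) = 55.5339 dBi

55.5339 dBi


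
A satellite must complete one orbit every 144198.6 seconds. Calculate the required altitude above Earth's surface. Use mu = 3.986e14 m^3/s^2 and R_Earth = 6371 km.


T = 144198.6 s
r = (mu*T^2/(4*pi^2))^(1/3) = (3.986e14 * 144198.6^2 / (4*pi^2))^(1/3)
r = 5.9433761e+07 m = 59433.7612 km
alt = r - R_E = 59433.7612 - 6371 = 53062.7612 km

53062.7612 km


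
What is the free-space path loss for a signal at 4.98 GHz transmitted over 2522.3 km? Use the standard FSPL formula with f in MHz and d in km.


f = 4.98 GHz = 4980.0000 MHz
d = 2522.3 km
FSPL = 32.44 + 20*log10(4980.0000) + 20*log10(2522.3)
FSPL = 32.44 + 73.9446 + 68.0359
FSPL = 174.4205 dB

174.4205 dB


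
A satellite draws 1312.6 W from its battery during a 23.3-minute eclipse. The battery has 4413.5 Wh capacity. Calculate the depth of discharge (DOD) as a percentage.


E_used = P * t / 60 = 1312.6 * 23.3 / 60 = 509.7263 Wh
DOD = E_used / E_total * 100 = 509.7263 / 4413.5 * 100
DOD = 11.5493 %

11.5493 %


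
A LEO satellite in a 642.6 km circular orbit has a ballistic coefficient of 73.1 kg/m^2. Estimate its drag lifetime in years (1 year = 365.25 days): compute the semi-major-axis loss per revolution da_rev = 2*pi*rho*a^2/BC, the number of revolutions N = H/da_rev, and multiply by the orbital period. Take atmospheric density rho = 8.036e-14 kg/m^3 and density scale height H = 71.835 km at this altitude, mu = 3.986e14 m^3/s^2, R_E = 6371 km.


a = R_E + alt = 7013.6000 km = 7.0136e+06 m
da_rev = 2*pi*rho*a^2/BC = 2*pi*8.036e-14*(7.0136e+06)^2/73.1 = 0.339769512 m per revolution
N = H/da_rev = 71835.0000 m / 0.339769512 m = 211422.7364 revolutions
P = 2*pi*sqrt(a^3/mu) = 5845.5141 s
lifetime = N*P = 211422.7364 * 5845.5141 = 1.2358746e+09 s = 14304.1040 days
years = 14304.1040 / 365.25 = 39.1625 years

39.1625 years


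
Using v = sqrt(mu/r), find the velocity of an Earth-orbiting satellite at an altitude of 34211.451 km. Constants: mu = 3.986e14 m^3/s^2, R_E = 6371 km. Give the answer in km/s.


r = R_E + alt = 6371.0 + 34211.451 = 40582.4510 km = 4.0582451e+07 m
v = sqrt(mu/r) = sqrt(3.986e14 / 4.0582451e+07) = 3134.0037 m/s = 3.1340 km/s

3.1340 km/s


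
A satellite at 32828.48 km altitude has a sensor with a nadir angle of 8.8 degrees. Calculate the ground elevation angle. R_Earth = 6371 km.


r = R_E + alt = 39199.4800 km
Law of sines in the satellite / Earth-center / ground-point triangle:
  sin(nadir)/R_E = sin(90 + el)/r  =>  cos(el) = (r/R_E)*sin(nadir)
cos(el) = (39199.4800 / 6371.0000) * sin(8.8 deg) = 0.941291
el = arccos(0.941291) = 19.7305 deg
(Earth-central angle = 90 - nadir - el = 61.4695 deg)

19.7305 degrees


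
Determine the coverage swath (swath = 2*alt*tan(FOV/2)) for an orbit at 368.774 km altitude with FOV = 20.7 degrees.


FOV = 20.7 deg = 0.3612832 rad
swath = 2 * alt * tan(FOV/2) = 2 * 368.774 * tan(0.1806416)
swath = 2 * 368.774 * 0.1826324
swath = 134.7002 km

134.7002 km


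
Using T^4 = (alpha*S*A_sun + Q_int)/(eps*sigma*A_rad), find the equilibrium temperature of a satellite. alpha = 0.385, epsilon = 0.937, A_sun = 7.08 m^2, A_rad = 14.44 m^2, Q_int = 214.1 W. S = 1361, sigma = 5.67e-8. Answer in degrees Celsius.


Numerator = alpha*S*A_sun + Q_int = 0.385*1361*7.08 + 214.1 = 3923.9138 W
Denominator = eps*sigma*A_rad = 0.937*5.67e-8*14.44 = 7.6716688e-07 W/K^4
T^4 = 5.1148113e+09 K^4
T = 267.4283 K = -5.7217 C

-5.7217 degrees Celsius


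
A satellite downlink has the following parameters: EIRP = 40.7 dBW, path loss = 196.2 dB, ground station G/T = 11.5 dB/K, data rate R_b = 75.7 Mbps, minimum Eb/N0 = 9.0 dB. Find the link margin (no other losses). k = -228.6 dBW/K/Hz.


C/N0 = EIRP - FSPL + G/T - k = 40.7 - 196.2 + 11.5 - (-228.6)
C/N0 = 84.6000 dB-Hz
R_b = 75.7 Mbps = 7.57e+07 bps -> 10*log10(R_b) = 78.7910 dB-Hz
Eb/N0 = C/N0 - 10*log10(R_b) = 84.6000 - 78.7910 = 5.8090 dB
Margin = Eb/N0 - Eb/N0_req = 5.8090 - 9.0 = -3.1910 dB (negative margin: link does not close)

-3.1910 dB


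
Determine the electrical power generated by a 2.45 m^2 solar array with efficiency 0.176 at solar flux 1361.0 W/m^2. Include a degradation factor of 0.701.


P = area * eta * S * degradation
P = 2.45 * 0.176 * 1361.0 * 0.701
P = 411.3911 W

411.3911 W


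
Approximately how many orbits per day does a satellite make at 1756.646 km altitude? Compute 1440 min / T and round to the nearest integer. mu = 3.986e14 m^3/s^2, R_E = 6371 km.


r = 8.127646e+06 m
T = 2*pi*sqrt(r^3/mu) = 7292.1970 s = 121.5366 min
revs/day = 1440 / 121.5366 = 11.8483
Rounded: 12 revolutions per day

12 revolutions per day


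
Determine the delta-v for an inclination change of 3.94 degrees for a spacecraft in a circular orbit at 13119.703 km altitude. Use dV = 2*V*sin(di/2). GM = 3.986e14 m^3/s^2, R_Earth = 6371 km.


r = 19490.7030 km = 1.9490703e+07 m
V = sqrt(mu/r) = 4522.2534 m/s
di = 3.94 deg = 0.06876597 rad
dV = 2*V*sin(di/2) = 2*4522.2534*sin(0.03438299)
dV = 310.9159 m/s = 0.3109159 km/s

0.3109 km/s


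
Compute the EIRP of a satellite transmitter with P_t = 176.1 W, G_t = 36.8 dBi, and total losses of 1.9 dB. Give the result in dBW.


Pt = 176.1 W = 22.4576 dBW
EIRP = Pt_dBW + Gt - losses = 22.4576 + 36.8 - 1.9 = 57.3576 dBW

57.3576 dBW


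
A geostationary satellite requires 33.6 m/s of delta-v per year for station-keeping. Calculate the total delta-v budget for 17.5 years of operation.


dV = rate * years = 33.6 * 17.5
dV = 588.0000 m/s

588.0000 m/s


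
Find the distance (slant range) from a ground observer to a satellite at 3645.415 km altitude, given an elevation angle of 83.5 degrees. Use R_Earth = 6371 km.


h = 3645.415 km, el = 83.5 deg
d = -R_E*sin(el) + sqrt((R_E*sin(el))^2 + 2*R_E*h + h^2)
d = -6371.0000*sin(1.4573) + sqrt((6371.0000*0.9935719)^2 + 2*6371.0000*3645.415 + 3645.415^2)
d = 3660.3698 km

3660.3698 km


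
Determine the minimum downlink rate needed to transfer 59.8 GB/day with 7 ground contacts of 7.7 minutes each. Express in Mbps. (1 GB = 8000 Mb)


total contact time = 7 * 7.7 * 60 = 3234.0000 s
data = 59.8 GB = 478400.0000 Mb
rate = 478400.0000 / 3234.0000 = 147.9283 Mbps

147.9283 Mbps


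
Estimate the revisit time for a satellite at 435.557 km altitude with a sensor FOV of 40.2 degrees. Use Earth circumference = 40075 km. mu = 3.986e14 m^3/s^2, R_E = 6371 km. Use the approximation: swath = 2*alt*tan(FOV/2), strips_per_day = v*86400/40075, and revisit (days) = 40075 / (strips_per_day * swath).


swath = 2*435.557*tan(0.3508112) = 318.7825 km
v = sqrt(mu/r) = 7652.5276 m/s = 7.6525 km/s
strips/day = v*86400/40075 = 7.6525*86400/40075 = 16.4985
coverage/day = strips * swath = 16.4985 * 318.7825 = 5259.4403 km
revisit = 40075 / 5259.4403 = 7.6196 days

7.6196 days


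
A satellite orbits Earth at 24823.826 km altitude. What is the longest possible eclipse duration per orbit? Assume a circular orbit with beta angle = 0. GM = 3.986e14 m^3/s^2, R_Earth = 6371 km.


r = 31194.8260 km
T = 913.8687 min
Eclipse fraction = arcsin(R_E/r)/pi = arcsin(6371.0000/31194.8260)/pi
= arcsin(0.2042326)/pi = 0.06546988
Eclipse duration = 0.06546988 * 913.8687 = 59.8309 min

59.8309 minutes


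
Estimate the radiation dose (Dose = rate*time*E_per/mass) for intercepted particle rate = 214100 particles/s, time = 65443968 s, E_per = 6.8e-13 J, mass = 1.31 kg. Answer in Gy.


Total energy deposited = rate * time * E_per
  = 214100 * 65443968 * 6.8e-13 = 9.5279 J
Dose = E_total / mass = 9.5279 / 1.31
Dose = 7.2732 Gy

7.2732 Gy


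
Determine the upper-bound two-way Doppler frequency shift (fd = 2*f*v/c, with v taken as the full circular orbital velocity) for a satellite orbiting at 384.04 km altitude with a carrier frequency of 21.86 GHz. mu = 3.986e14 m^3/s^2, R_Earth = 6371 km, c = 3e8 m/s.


r = 6.75504e+06 m
v = sqrt(mu/r) = 7681.6530 m/s (worst-case radial velocity)
f = 21.86 GHz = 2.186e+10 Hz
fd = 2*f*v/c = 2*2.186e+10*7681.6530/3.0e+08
fd = 1.1194729e+06 Hz

1.1195e+06 Hz


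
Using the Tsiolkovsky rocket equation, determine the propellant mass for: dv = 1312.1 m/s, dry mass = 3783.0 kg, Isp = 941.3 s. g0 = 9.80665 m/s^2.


ve = Isp * g0 = 941.3 * 9.80665 = 9230.999645 m/s
mass ratio = exp(dv/ve) = exp(1312.1/9230.999645) = 1.15273873
m_prop = m_dry * (mr - 1) = 3783.0 * (1.15273873 - 1)
m_prop = 577.8106 kg

577.8106 kg


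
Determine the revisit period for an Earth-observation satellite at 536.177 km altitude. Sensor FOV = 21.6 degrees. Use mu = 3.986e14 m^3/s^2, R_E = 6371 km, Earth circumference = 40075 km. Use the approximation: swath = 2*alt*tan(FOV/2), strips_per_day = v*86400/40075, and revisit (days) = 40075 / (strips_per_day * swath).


swath = 2*536.177*tan(0.1884956) = 204.5625 km
v = sqrt(mu/r) = 7596.5842 m/s = 7.5966 km/s
strips/day = v*86400/40075 = 7.5966*86400/40075 = 16.3779
coverage/day = strips * swath = 16.3779 * 204.5625 = 3350.3063 km
revisit = 40075 / 3350.3063 = 11.9616 days

11.9616 days


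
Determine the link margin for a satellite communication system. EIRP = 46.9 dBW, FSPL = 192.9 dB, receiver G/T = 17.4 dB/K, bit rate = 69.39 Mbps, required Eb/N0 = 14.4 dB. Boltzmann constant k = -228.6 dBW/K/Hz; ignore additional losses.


C/N0 = EIRP - FSPL + G/T - k = 46.9 - 192.9 + 17.4 - (-228.6)
C/N0 = 100.0000 dB-Hz
R_b = 69.39 Mbps = 6.939e+07 bps -> 10*log10(R_b) = 78.4130 dB-Hz
Eb/N0 = C/N0 - 10*log10(R_b) = 100.0000 - 78.4130 = 21.5870 dB
Margin = Eb/N0 - Eb/N0_req = 21.5870 - 14.4 = 7.1870 dB (link closes)

7.1870 dB


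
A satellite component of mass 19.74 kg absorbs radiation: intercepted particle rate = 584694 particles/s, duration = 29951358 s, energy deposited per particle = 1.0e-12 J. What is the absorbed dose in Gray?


Total energy deposited = rate * time * E_per
  = 584694 * 29951358 * 1.0e-12 = 17.5124 J
Dose = E_total / mass = 17.5124 / 19.74
Dose = 0.8871519 Gy

0.8872 Gy


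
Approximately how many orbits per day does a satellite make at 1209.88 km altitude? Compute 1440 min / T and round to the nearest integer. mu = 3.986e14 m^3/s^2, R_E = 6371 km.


r = 7.58088e+06 m
T = 2*pi*sqrt(r^3/mu) = 6568.8698 s = 109.4812 min
revs/day = 1440 / 109.4812 = 13.1529
Rounded: 13 revolutions per day

13 revolutions per day


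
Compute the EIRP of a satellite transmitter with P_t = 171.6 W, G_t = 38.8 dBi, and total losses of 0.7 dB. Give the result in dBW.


Pt = 171.6 W = 22.3452 dBW
EIRP = Pt_dBW + Gt - losses = 22.3452 + 38.8 - 0.7 = 60.4452 dBW

60.4452 dBW


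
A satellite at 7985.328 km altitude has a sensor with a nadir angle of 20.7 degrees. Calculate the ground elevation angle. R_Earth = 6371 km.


r = R_E + alt = 14356.3280 km
Law of sines in the satellite / Earth-center / ground-point triangle:
  sin(nadir)/R_E = sin(90 + el)/r  =>  cos(el) = (r/R_E)*sin(nadir)
cos(el) = (14356.3280 / 6371.0000) * sin(20.7 deg) = 0.7965156
el = arccos(0.7965156) = 37.2014 deg
(Earth-central angle = 90 - nadir - el = 32.0986 deg)

37.2014 degrees


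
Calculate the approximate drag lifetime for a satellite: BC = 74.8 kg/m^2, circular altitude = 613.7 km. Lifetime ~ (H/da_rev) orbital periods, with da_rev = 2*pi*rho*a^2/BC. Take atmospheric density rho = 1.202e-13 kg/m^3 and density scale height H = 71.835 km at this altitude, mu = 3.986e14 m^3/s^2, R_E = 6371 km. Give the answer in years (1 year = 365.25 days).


a = R_E + alt = 6984.7000 km = 6.9847e+06 m
da_rev = 2*pi*rho*a^2/BC = 2*pi*1.202e-13*(6.9847e+06)^2/74.8 = 0.492581677 m per revolution
N = H/da_rev = 71835.0000 m / 0.492581677 m = 145833.6827 revolutions
P = 2*pi*sqrt(a^3/mu) = 5809.4211 s
lifetime = N*P = 145833.6827 * 5809.4211 = 8.4720927e+08 s = 9805.6629 days
years = 9805.6629 / 365.25 = 26.8464 years

26.8464 years


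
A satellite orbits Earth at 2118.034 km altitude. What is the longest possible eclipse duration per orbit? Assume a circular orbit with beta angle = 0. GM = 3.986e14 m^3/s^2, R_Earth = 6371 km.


r = 8489.0340 km
T = 129.7321 min
Eclipse fraction = arcsin(R_E/r)/pi = arcsin(6371.0000/8489.0340)/pi
= arcsin(0.7504976)/pi = 0.2701861
Eclipse duration = 0.2701861 * 129.7321 = 35.0518 min

35.0518 minutes


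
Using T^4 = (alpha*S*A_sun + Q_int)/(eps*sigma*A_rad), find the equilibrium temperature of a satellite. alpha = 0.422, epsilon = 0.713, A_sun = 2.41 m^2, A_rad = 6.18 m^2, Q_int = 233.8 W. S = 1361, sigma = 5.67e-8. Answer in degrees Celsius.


Numerator = alpha*S*A_sun + Q_int = 0.422*1361*2.41 + 233.8 = 1617.9642 W
Denominator = eps*sigma*A_rad = 0.713*5.67e-8*6.18 = 2.4983948e-07 W/K^4
T^4 = 6.4760151e+09 K^4
T = 283.6789 K = 10.5289 C

10.5289 degrees Celsius


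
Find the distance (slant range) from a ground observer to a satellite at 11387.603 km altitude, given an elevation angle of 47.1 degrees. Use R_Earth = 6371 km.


h = 11387.603 km, el = 47.1 deg
d = -R_E*sin(el) + sqrt((R_E*sin(el))^2 + 2*R_E*h + h^2)
d = -6371.0000*sin(0.8220501) + sqrt((6371.0000*0.7325429)^2 + 2*6371.0000*11387.603 + 11387.603^2)
d = 12553.8727 km

12553.8727 km


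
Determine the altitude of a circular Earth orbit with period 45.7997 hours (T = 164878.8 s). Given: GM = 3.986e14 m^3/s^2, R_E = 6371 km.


T = 164878.8 s
r = (mu*T^2/(4*pi^2))^(1/3) = (3.986e14 * 164878.8^2 / (4*pi^2))^(1/3)
r = 6.4988383e+07 m = 64988.3830 km
alt = r - R_E = 64988.3830 - 6371 = 58617.3830 km

58617.3830 km


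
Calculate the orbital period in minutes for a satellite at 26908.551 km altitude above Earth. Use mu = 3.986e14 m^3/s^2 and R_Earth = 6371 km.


r = 33279.5510 km = 3.3279551e+07 m
T = 2*pi*sqrt(r^3/mu) = 2*pi*sqrt(3.6858052e+22 / 3.986e14)
T = 60419.5392 s = 1006.9923 min

1006.9923 minutes


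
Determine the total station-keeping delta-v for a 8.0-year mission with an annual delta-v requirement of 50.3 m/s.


dV = rate * years = 50.3 * 8.0
dV = 402.4000 m/s

402.4000 m/s


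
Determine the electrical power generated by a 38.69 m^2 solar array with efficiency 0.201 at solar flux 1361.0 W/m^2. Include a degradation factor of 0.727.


P = area * eta * S * degradation
P = 38.69 * 0.201 * 1361.0 * 0.727
P = 7694.6226 W

7694.6226 W
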